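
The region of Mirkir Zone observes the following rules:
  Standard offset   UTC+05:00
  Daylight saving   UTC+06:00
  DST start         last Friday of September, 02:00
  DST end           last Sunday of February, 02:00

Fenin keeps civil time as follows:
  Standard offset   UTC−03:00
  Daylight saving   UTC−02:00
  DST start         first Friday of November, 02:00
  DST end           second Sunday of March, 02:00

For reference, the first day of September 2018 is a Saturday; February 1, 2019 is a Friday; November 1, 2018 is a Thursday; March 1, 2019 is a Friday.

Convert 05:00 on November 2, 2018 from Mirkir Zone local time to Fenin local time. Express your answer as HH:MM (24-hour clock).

1 September 2018 is a Saturday, so Fridays fall on 7, 14, 21, 28; the last is September 28.
1 February 2019 is a Friday, so Sundays fall on 3, 10, 17, 24; the last is February 24.
November 2, 2018 lies within the daylight-saving period (28 September 2018 – 24 February 2019), so Mirkir Zone is on daylight time, UTC+06:00.
05:00 Mirkir Zone − 6h = 23:00 UTC (rolling into the previous day, 1 November 2018).
1 November 2018 is a Thursday, so the first Friday is November 2.
1 March 2019 is a Friday, so the first Sunday is March 3 and the second is March 10.
At the standard offset (UTC−03:00), 23:00 UTC − 3h = 20:00 Fenin standard time.
The standard-time date in Fenin, November 1, 2018, does not fall between 2 November 2018 and 10 March 2019, so daylight saving is not in effect and Fenin is at UTC−03:00.
23:00 UTC − 3h = 20:00 Fenin.

20:00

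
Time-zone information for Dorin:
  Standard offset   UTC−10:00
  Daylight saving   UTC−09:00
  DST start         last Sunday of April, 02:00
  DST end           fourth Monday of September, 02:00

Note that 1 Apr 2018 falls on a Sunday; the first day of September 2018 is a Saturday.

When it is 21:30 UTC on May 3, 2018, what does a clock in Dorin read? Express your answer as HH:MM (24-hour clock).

12:30

1 April 2018 is a Sunday, so Sundays fall on 1, 8, 15, 22, 29; the last is April 29.
1 September 2018 is a Saturday, so the first Monday is September 3 and the fourth is September 24.
At the standard offset (UTC−10:00), 21:30 UTC − 10h = 11:30 Dorin standard time.
The standard-time date in Dorin, May 3, 2018, falls between 29 April and 24 September, so daylight saving is in effect and Dorin is at UTC−09:00.
21:30 UTC − 9h = 12:30 local.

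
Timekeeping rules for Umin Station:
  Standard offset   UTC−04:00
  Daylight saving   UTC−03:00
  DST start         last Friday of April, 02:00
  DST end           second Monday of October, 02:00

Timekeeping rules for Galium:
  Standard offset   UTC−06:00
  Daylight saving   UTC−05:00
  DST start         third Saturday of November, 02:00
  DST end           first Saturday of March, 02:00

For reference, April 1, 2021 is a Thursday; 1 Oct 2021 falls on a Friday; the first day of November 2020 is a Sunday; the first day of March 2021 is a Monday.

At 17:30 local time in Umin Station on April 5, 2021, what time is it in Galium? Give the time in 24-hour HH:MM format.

1 April 2021 is a Thursday, so Fridays fall on 2, 9, 16, 23, 30; the last is April 30.
1 October 2021 is a Friday, so the first Monday is October 4 and the second is October 11.
April 5, 2021 does not fall between 30 April and 11 October, so daylight saving is not in effect and Umin Station is at UTC−04:00.
17:30 Umin Station + 4h = 21:30 UTC.
1 November 2020 is a Sunday, so the first Saturday is November 7 and the third is November 21.
1 March 2021 is a Monday, so the first Saturday is March 6.
At the standard offset (UTC−06:00), 21:30 UTC − 6h = 15:30 Galium standard time.
The standard-time date in Galium, April 5, 2021, does not fall between 21 November 2020 and 6 March 2021, so daylight saving is not in effect and Galium is at UTC−06:00.
21:30 UTC − 6h = 15:30 Galium.

15:30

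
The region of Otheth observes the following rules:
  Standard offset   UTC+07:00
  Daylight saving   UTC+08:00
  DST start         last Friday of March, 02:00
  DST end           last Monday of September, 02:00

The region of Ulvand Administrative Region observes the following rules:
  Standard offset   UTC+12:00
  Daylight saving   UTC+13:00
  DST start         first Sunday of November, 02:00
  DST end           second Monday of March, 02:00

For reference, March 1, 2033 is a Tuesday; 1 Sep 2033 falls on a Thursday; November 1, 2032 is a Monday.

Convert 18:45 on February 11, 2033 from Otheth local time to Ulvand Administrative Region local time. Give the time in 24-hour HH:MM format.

00:45

1 March 2033 is a Tuesday, so Fridays fall on 4, 11, 18, 25; the last is March 25.
1 September 2033 is a Thursday, so Mondays fall on 5, 12, 19, 26; the last is September 26.
February 11, 2033 does not fall between 25 March and 26 September, so daylight saving is not in effect and Otheth is at UTC+07:00.
18:45 Otheth − 7h = 11:45 UTC.
1 November 2032 is a Monday, so the first Sunday is November 7.
1 March 2033 is a Tuesday, so the first Monday is March 7 and the second is March 14.
At the standard offset (UTC+12:00), 11:45 UTC + 12h = 23:45 Ulvand Administrative Region standard time.
The standard-time date in Ulvand Administrative Region, February 11, 2033, falls between 7 November 2032 and 14 March 2033, so daylight saving is in effect and Ulvand Administrative Region is at UTC+13:00.
11:45 UTC + 13h = 00:45 Ulvand Administrative Region (rolling into the next day, 12 February 2033).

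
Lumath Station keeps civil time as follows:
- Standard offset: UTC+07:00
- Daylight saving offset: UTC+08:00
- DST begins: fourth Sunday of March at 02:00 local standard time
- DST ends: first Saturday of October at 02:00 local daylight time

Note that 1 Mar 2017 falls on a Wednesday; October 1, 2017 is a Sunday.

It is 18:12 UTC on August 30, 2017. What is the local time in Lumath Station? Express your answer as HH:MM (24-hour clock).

02:12

1 March 2017 is a Wednesday, so the first Sunday is March 5 and the fourth is March 26.
1 October 2017 is a Sunday, so the first Saturday is October 7.
At the standard offset (UTC+07:00), 18:12 UTC + 7h = 01:12 Lumath Station standard time (rolling into the next day, 31 August 2017).
Daylight saving runs 26 March – 7 October; the standard-time date in Lumath Station, August 31, 2017, is inside that window, so Lumath Station is at UTC+08:00.
18:12 UTC + 8h = 02:12 local (rolling into the next day, 31 August 2017).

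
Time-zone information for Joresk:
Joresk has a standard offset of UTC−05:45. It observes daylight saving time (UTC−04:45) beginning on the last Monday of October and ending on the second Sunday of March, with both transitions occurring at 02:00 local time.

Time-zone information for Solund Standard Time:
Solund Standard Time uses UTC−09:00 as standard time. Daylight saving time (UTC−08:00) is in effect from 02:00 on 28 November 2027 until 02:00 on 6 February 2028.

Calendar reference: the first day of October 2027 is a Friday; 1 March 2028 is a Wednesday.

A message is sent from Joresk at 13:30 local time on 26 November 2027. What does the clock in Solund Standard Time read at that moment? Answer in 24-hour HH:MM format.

09:15

1 October 2027 is a Friday, so Mondays fall on 4, 11, 18, 25; the last is October 25.
1 March 2028 is a Wednesday, so the first Sunday is March 5 and the second is March 12.
Daylight saving runs 25 October 2027 – 12 March 2028; 26 November 2027 is inside that window, so Joresk is at UTC−04:45.
13:30 Joresk + 4h45m = 18:15 UTC.
At the standard offset (UTC−09:00), 18:15 UTC − 9h = 09:15 Solund Standard Time standard time.
The standard-time date in Solund Standard Time, 26 November 2027, does not fall between 28 November 2027 and 6 February 2028, so daylight saving is not in effect and Solund Standard Time is at UTC−09:00.
18:15 UTC − 9h = 09:15 Solund Standard Time.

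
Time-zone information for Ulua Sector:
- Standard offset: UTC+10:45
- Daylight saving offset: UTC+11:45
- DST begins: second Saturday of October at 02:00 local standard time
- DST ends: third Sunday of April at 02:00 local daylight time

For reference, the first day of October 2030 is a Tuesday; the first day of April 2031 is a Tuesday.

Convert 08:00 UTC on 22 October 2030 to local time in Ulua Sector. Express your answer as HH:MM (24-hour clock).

19:45

1 October 2030 is a Tuesday, so the first Saturday is October 5 and the second is October 12.
1 April 2031 is a Tuesday, so the first Sunday is April 6 and the third is April 20.
At the standard offset (UTC+10:45), 08:00 UTC + 10h45m = 18:45 Ulua Sector standard time.
The standard-time date in Ulua Sector, 22 October 2030, falls between 12 October 2030 and 20 April 2031, so daylight saving is in effect and Ulua Sector is at UTC+11:45.
08:00 UTC + 11h45m = 19:45 local.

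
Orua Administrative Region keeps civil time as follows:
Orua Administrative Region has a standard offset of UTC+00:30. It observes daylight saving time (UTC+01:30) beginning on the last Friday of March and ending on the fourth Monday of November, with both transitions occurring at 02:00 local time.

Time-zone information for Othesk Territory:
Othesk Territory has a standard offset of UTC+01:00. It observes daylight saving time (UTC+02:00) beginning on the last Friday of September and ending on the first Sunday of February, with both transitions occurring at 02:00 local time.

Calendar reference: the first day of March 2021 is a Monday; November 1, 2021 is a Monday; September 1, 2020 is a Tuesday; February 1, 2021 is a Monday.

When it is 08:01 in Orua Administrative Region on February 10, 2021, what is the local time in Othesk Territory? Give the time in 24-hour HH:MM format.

08:31

1 March 2021 is a Monday, so Fridays fall on 5, 12, 19, 26; the last is March 26.
1 November 2021 is a Monday, so the first Monday is November 1 and the fourth is November 22.
Daylight saving runs 26 March – 22 November; February 10, 2021 is outside that window, so Orua Administrative Region is on standard time at UTC+00:30.
08:01 Orua Administrative Region − 0h30m = 07:31 UTC.
1 September 2020 is a Tuesday, so Fridays fall on 4, 11, 18, 25; the last is September 25.
1 February 2021 is a Monday, so the first Sunday is February 7.
At the standard offset (UTC+01:00), 07:31 UTC + 1h = 08:31 Othesk Territory standard time.
Daylight saving runs 25 September 2020 – 7 February 2021; the standard-time date in Othesk Territory, February 10, 2021, is outside that window, so Othesk Territory is on standard time at UTC+01:00.
07:31 UTC + 1h = 08:31 Othesk Territory.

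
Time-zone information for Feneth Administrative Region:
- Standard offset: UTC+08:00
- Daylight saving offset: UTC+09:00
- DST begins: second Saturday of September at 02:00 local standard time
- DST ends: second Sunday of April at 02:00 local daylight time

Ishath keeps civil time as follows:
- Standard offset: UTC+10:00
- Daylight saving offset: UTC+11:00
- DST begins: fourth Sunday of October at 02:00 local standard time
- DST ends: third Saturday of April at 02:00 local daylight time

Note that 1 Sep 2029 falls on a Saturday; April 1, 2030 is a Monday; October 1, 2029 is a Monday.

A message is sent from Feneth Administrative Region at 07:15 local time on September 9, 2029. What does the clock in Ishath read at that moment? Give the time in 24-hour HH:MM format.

08:15

1 September 2029 is a Saturday, so the first Saturday is September 1 and the second is September 8.
1 April 2030 is a Monday, so the first Sunday is April 7 and the second is April 14.
September 9, 2029 lies within the daylight-saving period (8 September 2029 – 14 April 2030), so Feneth Administrative Region is on daylight time, UTC+09:00.
07:15 Feneth Administrative Region − 9h = 22:15 UTC (rolling into the previous day, 8 September 2029).
1 October 2029 is a Monday, so the first Sunday is October 7 and the fourth is October 28.
1 April 2030 is a Monday, so the first Saturday is April 6 and the third is April 20.
At the standard offset (UTC+10:00), 22:15 UTC + 10h = 08:15 Ishath standard time (rolling into the next day, 9 September 2029).
The standard-time date in Ishath, September 9, 2029, is outside the daylight-saving period (28 October 2029 – 20 April 2030), so Ishath is on standard time, UTC+10:00.
22:15 UTC + 10h = 08:15 Ishath (rolling into the next day, 9 September 2029).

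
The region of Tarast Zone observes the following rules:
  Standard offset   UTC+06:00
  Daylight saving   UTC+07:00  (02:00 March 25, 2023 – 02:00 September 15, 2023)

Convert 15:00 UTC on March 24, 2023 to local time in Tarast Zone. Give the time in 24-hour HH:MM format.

At the standard offset (UTC+06:00), 15:00 UTC + 6h = 21:00 Tarast Zone standard time.
Daylight saving runs 25 March – 15 September; the standard-time date in Tarast Zone, March 24, 2023, is outside that window, so Tarast Zone is on standard time at UTC+06:00.
15:00 UTC + 6h = 21:00 local.

21:00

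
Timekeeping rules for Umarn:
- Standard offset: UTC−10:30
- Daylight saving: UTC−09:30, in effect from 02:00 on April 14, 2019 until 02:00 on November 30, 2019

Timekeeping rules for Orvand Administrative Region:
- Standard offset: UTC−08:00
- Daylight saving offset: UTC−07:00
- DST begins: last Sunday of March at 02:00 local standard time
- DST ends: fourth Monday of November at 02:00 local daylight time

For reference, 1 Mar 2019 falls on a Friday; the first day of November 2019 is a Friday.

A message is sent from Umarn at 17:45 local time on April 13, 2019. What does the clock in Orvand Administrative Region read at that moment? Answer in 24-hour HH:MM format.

21:15

Daylight saving runs 14 April – 30 November; April 13, 2019 is outside that window, so Umarn is on standard time at UTC−10:30.
17:45 Umarn + 10h30m = 04:15 UTC (rolling into the next day, 14 April 2019).
1 March 2019 is a Friday, so Sundays fall on 3, 10, 17, 24, 31; the last is March 31.
1 November 2019 is a Friday, so the first Monday is November 4 and the fourth is November 25.
At the standard offset (UTC−08:00), 04:15 UTC − 8h = 20:15 Orvand Administrative Region standard time (rolling into the previous day, 13 April 2019).
The standard-time date in Orvand Administrative Region, April 13, 2019, falls between 31 March and 25 November, so daylight saving is in effect and Orvand Administrative Region is at UTC−07:00.
04:15 UTC − 7h = 21:15 Orvand Administrative Region (rolling into the previous day, 13 April 2019).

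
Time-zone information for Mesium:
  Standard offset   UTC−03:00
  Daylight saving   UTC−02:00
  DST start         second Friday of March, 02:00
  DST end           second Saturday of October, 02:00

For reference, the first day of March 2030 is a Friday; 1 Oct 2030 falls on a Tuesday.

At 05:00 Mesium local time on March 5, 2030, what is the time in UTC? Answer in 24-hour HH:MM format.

08:00

1 March 2030 is a Friday, so the first Friday is March 1 and the second is March 8.
1 October 2030 is a Tuesday, so the first Saturday is October 5 and the second is October 12.
March 5, 2030 is outside the daylight-saving period (8 March – 12 October), so Mesium is on standard time, UTC−03:00.
05:00 local + 3h = 08:00 UTC.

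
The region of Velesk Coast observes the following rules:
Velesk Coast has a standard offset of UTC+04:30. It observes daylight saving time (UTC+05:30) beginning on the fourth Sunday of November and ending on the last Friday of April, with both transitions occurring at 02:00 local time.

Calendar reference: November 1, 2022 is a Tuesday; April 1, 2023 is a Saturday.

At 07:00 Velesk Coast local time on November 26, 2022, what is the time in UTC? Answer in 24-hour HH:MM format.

1 November 2022 is a Tuesday, so the first Sunday is November 6 and the fourth is November 27.
1 April 2023 is a Saturday, so Fridays fall on 7, 14, 21, 28; the last is April 28.
November 26, 2022 is outside the daylight-saving period (27 November 2022 – 28 April 2023), so Velesk Coast is on standard time, UTC+04:30.
07:00 local − 4h30m = 02:30 UTC.

02:30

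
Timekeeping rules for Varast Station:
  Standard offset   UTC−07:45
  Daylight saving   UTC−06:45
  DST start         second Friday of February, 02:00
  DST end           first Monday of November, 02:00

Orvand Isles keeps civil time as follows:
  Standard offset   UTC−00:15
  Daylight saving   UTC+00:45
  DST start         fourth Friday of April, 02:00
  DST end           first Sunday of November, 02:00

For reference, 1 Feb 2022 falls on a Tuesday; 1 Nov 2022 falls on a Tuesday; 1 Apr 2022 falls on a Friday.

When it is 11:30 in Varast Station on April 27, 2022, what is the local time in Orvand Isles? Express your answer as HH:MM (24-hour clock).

1 February 2022 is a Tuesday, so the first Friday is February 4 and the second is February 11.
1 November 2022 is a Tuesday, so the first Monday is November 7.
Daylight saving runs 11 February – 7 November; April 27, 2022 is inside that window, so Varast Station is at UTC−06:45.
11:30 Varast Station + 6h45m = 18:15 UTC.
1 April 2022 is a Friday, so the first Friday is April 1 and the fourth is April 22.
1 November 2022 is a Tuesday, so the first Sunday is November 6.
At the standard offset (UTC−00:15), 18:15 UTC − 0h15m = 18:00 Orvand Isles standard time.
Daylight saving runs 22 April – 6 November; the standard-time date in Orvand Isles, April 27, 2022, is inside that window, so Orvand Isles is at UTC+00:45.
18:15 UTC + 0h45m = 19:00 Orvand Isles.

19:00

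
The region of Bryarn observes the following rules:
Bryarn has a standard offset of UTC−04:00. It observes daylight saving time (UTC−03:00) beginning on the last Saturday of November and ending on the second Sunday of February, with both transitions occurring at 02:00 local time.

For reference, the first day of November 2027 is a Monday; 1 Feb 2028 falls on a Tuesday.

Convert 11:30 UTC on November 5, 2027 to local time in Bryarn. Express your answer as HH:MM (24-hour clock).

1 November 2027 is a Monday, so Saturdays fall on 6, 13, 20, 27; the last is November 27.
1 February 2028 is a Tuesday, so the first Sunday is February 6 and the second is February 13.
At the standard offset (UTC−04:00), 11:30 UTC − 4h = 07:30 Bryarn standard time.
Daylight saving runs 27 November 2027 – 13 February 2028; the standard-time date in Bryarn, November 5, 2027, is outside that window, so Bryarn is on standard time at UTC−04:00.
11:30 UTC − 4h = 07:30 local.

07:30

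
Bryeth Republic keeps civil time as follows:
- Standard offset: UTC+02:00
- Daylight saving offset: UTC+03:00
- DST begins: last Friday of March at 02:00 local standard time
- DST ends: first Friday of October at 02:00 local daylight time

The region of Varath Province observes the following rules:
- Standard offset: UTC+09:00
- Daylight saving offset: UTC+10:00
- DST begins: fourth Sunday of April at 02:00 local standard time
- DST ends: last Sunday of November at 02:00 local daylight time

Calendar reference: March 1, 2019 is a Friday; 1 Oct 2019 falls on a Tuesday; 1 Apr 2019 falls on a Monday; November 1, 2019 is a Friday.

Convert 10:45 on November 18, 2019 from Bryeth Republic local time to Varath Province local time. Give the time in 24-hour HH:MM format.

1 March 2019 is a Friday, so Fridays fall on 1, 8, 15, 22, 29; the last is March 29.
1 October 2019 is a Tuesday, so the first Friday is October 4.
Daylight saving runs 29 March – 4 October; November 18, 2019 is outside that window, so Bryeth Republic is on standard time at UTC+02:00.
10:45 Bryeth Republic − 2h = 08:45 UTC.
1 April 2019 is a Monday, so the first Sunday is April 7 and the fourth is April 28.
1 November 2019 is a Friday, so Sundays fall on 3, 10, 17, 24; the last is November 24.
At the standard offset (UTC+09:00), 08:45 UTC + 9h = 17:45 Varath Province standard time.
The standard-time date in Varath Province, November 18, 2019, lies within the daylight-saving period (28 April – 24 November), so Varath Province is on daylight time, UTC+10:00.
08:45 UTC + 10h = 18:45 Varath Province.

18:45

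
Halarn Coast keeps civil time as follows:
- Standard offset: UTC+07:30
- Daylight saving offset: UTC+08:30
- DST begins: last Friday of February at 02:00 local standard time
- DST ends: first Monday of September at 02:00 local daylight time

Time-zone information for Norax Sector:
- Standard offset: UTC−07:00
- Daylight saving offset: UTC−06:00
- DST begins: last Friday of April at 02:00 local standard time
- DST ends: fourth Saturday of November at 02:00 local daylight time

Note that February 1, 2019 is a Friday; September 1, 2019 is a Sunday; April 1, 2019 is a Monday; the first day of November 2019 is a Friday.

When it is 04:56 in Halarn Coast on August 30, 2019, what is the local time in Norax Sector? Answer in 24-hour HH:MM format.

1 February 2019 is a Friday, so Fridays fall on 1, 8, 15, 22; the last is February 22.
1 September 2019 is a Sunday, so the first Monday is September 2.
August 30, 2019 falls between 22 February and 2 September, so daylight saving is in effect and Halarn Coast is at UTC+08:30.
04:56 Halarn Coast − 8h30m = 20:26 UTC (rolling into the previous day, 29 August 2019).
1 April 2019 is a Monday, so Fridays fall on 5, 12, 19, 26; the last is April 26.
1 November 2019 is a Friday, so the first Saturday is November 2 and the fourth is November 23.
At the standard offset (UTC−07:00), 20:26 UTC − 7h = 13:26 Norax Sector standard time.
The standard-time date in Norax Sector, August 29, 2019, falls between 26 April and 23 November, so daylight saving is in effect and Norax Sector is at UTC−06:00.
20:26 UTC − 6h = 14:26 Norax Sector.

14:26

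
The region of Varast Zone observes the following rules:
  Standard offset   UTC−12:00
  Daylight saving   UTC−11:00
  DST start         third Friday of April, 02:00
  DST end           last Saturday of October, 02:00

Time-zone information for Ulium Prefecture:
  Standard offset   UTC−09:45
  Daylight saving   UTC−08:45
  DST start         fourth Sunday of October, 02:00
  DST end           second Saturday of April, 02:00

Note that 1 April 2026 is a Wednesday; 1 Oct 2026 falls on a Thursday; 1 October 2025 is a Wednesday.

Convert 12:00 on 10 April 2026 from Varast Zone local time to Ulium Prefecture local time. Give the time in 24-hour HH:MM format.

1 April 2026 is a Wednesday, so the first Friday is April 3 and the third is April 17.
1 October 2026 is a Thursday, so Saturdays fall on 3, 10, 17, 24, 31; the last is October 31.
10 April 2026 is outside the daylight-saving period (17 April – 31 October), so Varast Zone is on standard time, UTC−12:00.
12:00 Varast Zone + 12h = 00:00 UTC (rolling into the next day, 11 April 2026).
1 October 2025 is a Wednesday, so the first Sunday is October 5 and the fourth is October 26.
1 April 2026 is a Wednesday, so the first Saturday is April 4 and the second is April 11.
At the standard offset (UTC−09:45), 00:00 UTC − 9h45m = 14:15 Ulium Prefecture standard time (rolling into the previous day, 10 April 2026).
The standard-time date in Ulium Prefecture, 10 April 2026, falls between 26 October 2025 and 11 April 2026, so daylight saving is in effect and Ulium Prefecture is at UTC−08:45.
00:00 UTC − 8h45m = 15:15 Ulium Prefecture (rolling into the previous day, 10 April 2026).

15:15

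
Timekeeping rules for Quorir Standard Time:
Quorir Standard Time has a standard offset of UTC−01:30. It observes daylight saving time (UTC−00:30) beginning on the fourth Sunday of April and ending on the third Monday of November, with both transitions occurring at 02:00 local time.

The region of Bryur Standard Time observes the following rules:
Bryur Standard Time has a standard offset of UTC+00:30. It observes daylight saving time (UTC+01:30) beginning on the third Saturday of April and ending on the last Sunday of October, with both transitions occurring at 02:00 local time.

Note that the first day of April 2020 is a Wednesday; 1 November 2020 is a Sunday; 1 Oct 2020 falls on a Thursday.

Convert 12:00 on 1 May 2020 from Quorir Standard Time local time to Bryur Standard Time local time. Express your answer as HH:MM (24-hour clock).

1 April 2020 is a Wednesday, so the first Sunday is April 5 and the fourth is April 26.
1 November 2020 is a Sunday, so the first Monday is November 2 and the third is November 16.
Daylight saving runs 26 April – 16 November; 1 May 2020 is inside that window, so Quorir Standard Time is at UTC−00:30.
12:00 Quorir Standard Time + 0h30m = 12:30 UTC.
1 April 2020 is a Wednesday, so the first Saturday is April 4 and the third is April 18.
1 October 2020 is a Thursday, so Sundays fall on 4, 11, 18, 25; the last is October 25.
At the standard offset (UTC+00:30), 12:30 UTC + 0h30m = 13:00 Bryur Standard Time standard time.
Daylight saving runs 18 April – 25 October; the standard-time date in Bryur Standard Time, 1 May 2020, is inside that window, so Bryur Standard Time is at UTC+01:30.
12:30 UTC + 1h30m = 14:00 Bryur Standard Time.

14:00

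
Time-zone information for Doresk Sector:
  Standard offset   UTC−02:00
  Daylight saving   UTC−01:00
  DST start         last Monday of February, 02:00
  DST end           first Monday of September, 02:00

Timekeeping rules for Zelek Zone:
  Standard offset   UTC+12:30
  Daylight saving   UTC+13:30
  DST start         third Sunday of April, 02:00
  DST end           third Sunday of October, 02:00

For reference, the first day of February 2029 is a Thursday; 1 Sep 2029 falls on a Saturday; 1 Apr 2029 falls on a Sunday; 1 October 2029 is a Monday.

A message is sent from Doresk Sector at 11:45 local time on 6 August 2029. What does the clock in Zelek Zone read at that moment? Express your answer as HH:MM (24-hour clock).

1 February 2029 is a Thursday, so Mondays fall on 5, 12, 19, 26; the last is February 26.
1 September 2029 is a Saturday, so the first Monday is September 3.
6 August 2029 falls between 26 February and 3 September, so daylight saving is in effect and Doresk Sector is at UTC−01:00.
11:45 Doresk Sector + 1h = 12:45 UTC.
1 April 2029 is a Sunday, so the first Sunday is April 1 and the third is April 15.
1 October 2029 is a Monday, so the first Sunday is October 7 and the third is October 21.
At the standard offset (UTC+12:30), 12:45 UTC + 12h30m = 01:15 Zelek Zone standard time (rolling into the next day, 7 August 2029).
The standard-time date in Zelek Zone, 7 August 2029, lies within the daylight-saving period (15 April – 21 October), so Zelek Zone is on daylight time, UTC+13:30.
12:45 UTC + 13h30m = 02:15 Zelek Zone (rolling into the next day, 7 August 2029).

02:15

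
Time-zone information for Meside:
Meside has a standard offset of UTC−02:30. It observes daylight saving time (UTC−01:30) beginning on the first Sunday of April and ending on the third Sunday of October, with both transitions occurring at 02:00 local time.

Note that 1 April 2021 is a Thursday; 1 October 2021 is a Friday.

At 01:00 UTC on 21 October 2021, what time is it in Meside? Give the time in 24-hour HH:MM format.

22:30

1 April 2021 is a Thursday, so the first Sunday is April 4.
1 October 2021 is a Friday, so the first Sunday is October 3 and the third is October 17.
At the standard offset (UTC−02:30), 01:00 UTC − 2h30m = 22:30 Meside standard time (rolling into the previous day, 20 October 2021).
The standard-time date in Meside, 20 October 2021, is outside the daylight-saving period (4 April – 17 October), so Meside is on standard time, UTC−02:30.
01:00 UTC − 2h30m = 22:30 local (rolling into the previous day, 20 October 2021).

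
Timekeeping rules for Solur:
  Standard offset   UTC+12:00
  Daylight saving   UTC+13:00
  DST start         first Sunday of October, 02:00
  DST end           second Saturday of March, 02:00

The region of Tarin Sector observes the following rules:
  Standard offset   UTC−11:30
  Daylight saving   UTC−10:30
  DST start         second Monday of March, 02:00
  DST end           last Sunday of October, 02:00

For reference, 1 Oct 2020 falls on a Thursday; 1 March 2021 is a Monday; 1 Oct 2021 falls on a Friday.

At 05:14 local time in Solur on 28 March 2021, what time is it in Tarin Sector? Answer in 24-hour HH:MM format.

1 October 2020 is a Thursday, so the first Sunday is October 4.
1 March 2021 is a Monday, so the first Saturday is March 6 and the second is March 13.
28 March 2021 is outside the daylight-saving period (4 October 2020 – 13 March 2021), so Solur is on standard time, UTC+12:00.
05:14 Solur − 12h = 17:14 UTC (rolling into the previous day, 27 March 2021).
1 March 2021 is a Monday, so the first Monday is March 1 and the second is March 8.
1 October 2021 is a Friday, so Sundays fall on 3, 10, 17, 24, 31; the last is October 31.
At the standard offset (UTC−11:30), 17:14 UTC − 11h30m = 05:44 Tarin Sector standard time.
Daylight saving runs 8 March – 31 October; the standard-time date in Tarin Sector, 27 March 2021, is inside that window, so Tarin Sector is at UTC−10:30.
17:14 UTC − 10h30m = 06:44 Tarin Sector.

06:44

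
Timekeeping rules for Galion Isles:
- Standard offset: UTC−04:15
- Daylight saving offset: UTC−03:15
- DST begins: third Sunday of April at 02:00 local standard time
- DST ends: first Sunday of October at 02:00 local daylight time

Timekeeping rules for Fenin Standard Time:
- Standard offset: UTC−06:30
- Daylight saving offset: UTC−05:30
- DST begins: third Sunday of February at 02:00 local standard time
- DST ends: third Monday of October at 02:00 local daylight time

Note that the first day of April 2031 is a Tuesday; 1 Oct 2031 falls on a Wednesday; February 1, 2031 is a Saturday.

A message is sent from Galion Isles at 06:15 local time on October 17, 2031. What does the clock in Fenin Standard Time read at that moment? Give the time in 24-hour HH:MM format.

05:00

1 April 2031 is a Tuesday, so the first Sunday is April 6 and the third is April 20.
1 October 2031 is a Wednesday, so the first Sunday is October 5.
Daylight saving runs 20 April – 5 October; October 17, 2031 is outside that window, so Galion Isles is on standard time at UTC−04:15.
06:15 Galion Isles + 4h15m = 10:30 UTC.
1 February 2031 is a Saturday, so the first Sunday is February 2 and the third is February 16.
1 October 2031 is a Wednesday, so the first Monday is October 6 and the third is October 20.
At the standard offset (UTC−06:30), 10:30 UTC − 6h30m = 04:00 Fenin Standard Time standard time.
The standard-time date in Fenin Standard Time, October 17, 2031, lies within the daylight-saving period (16 February – 20 October), so Fenin Standard Time is on daylight time, UTC−05:30.
10:30 UTC − 5h30m = 05:00 Fenin Standard Time.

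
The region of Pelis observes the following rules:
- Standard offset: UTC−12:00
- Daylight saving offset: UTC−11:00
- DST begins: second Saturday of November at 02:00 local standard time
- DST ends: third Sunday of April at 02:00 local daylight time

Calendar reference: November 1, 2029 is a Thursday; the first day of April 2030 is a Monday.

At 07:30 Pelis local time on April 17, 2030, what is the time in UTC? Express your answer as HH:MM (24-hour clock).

1 November 2029 is a Thursday, so the first Saturday is November 3 and the second is November 10.
1 April 2030 is a Monday, so the first Sunday is April 7 and the third is April 21.
Daylight saving runs 10 November 2029 – 21 April 2030; April 17, 2030 is inside that window, so Pelis is at UTC−11:00.
07:30 local + 11h = 18:30 UTC.

18:30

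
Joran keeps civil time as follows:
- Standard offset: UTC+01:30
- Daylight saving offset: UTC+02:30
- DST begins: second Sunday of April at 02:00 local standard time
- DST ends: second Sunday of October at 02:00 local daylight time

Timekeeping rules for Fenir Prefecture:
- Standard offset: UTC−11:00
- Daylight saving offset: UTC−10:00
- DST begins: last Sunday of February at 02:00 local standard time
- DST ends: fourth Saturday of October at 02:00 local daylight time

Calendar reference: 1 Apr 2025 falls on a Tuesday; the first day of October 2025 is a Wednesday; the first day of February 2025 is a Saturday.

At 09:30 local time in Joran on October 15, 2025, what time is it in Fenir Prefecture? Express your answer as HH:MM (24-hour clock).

22:00

1 April 2025 is a Tuesday, so the first Sunday is April 6 and the second is April 13.
1 October 2025 is a Wednesday, so the first Sunday is October 5 and the second is October 12.
October 15, 2025 is outside the daylight-saving period (13 April – 12 October), so Joran is on standard time, UTC+01:30.
09:30 Joran − 1h30m = 08:00 UTC.
1 February 2025 is a Saturday, so Sundays fall on 2, 9, 16, 23; the last is February 23.
1 October 2025 is a Wednesday, so the first Saturday is October 4 and the fourth is October 25.
At the standard offset (UTC−11:00), 08:00 UTC − 11h = 21:00 Fenir Prefecture standard time (rolling into the previous day, 14 October 2025).
Daylight saving runs 23 February – 25 October; the standard-time date in Fenir Prefecture, October 14, 2025, is inside that window, so Fenir Prefecture is at UTC−10:00.
08:00 UTC − 10h = 22:00 Fenir Prefecture (rolling into the previous day, 14 October 2025).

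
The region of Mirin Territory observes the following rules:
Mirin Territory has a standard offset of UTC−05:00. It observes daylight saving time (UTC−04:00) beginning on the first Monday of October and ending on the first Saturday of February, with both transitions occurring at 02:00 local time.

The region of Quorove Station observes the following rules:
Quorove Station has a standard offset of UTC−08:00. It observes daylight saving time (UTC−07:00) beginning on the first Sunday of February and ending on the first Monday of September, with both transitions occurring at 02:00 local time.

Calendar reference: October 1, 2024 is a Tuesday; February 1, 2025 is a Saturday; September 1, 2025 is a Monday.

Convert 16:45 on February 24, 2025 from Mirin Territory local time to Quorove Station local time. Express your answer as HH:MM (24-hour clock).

1 October 2024 is a Tuesday, so the first Monday is October 7.
1 February 2025 is a Saturday, so the first Saturday is February 1.
February 24, 2025 does not fall between 7 October 2024 and 1 February 2025, so daylight saving is not in effect and Mirin Territory is at UTC−05:00.
16:45 Mirin Territory + 5h = 21:45 UTC.
1 February 2025 is a Saturday, so the first Sunday is February 2.
1 September 2025 is a Monday, so the first Monday is September 1.
At the standard offset (UTC−08:00), 21:45 UTC − 8h = 13:45 Quorove Station standard time.
The standard-time date in Quorove Station, February 24, 2025, falls between 2 February and 1 September, so daylight saving is in effect and Quorove Station is at UTC−07:00.
21:45 UTC − 7h = 14:45 Quorove Station.

14:45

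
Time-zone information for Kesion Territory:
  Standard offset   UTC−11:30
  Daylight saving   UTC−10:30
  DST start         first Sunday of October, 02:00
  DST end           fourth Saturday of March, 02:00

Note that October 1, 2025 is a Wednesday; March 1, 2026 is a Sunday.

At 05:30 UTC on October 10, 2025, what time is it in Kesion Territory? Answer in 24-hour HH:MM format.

1 October 2025 is a Wednesday, so the first Sunday is October 5.
1 March 2026 is a Sunday, so the first Saturday is March 7 and the fourth is March 28.
At the standard offset (UTC−11:30), 05:30 UTC − 11h30m = 18:00 Kesion Territory standard time (rolling into the previous day, 9 October 2025).
Daylight saving runs 5 October 2025 – 28 March 2026; the standard-time date in Kesion Territory, October 9, 2025, is inside that window, so Kesion Territory is at UTC−10:30.
05:30 UTC − 10h30m = 19:00 local (rolling into the previous day, 9 October 2025).

19:00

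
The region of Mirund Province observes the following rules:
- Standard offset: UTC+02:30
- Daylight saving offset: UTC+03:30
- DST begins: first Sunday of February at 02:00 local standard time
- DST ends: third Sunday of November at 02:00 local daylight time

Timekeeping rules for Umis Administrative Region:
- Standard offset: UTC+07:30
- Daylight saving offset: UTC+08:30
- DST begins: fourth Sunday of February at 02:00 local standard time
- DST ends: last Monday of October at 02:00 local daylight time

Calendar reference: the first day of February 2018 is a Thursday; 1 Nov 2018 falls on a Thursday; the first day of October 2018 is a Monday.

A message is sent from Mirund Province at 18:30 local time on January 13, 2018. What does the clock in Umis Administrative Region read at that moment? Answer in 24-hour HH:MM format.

23:30

1 February 2018 is a Thursday, so the first Sunday is February 4.
1 November 2018 is a Thursday, so the first Sunday is November 4 and the third is November 18.
January 13, 2018 does not fall between 4 February and 18 November, so daylight saving is not in effect and Mirund Province is at UTC+02:30.
18:30 Mirund Province − 2h30m = 16:00 UTC.
1 February 2018 is a Thursday, so the first Sunday is February 4 and the fourth is February 25.
1 October 2018 is a Monday, so Mondays fall on 1, 8, 15, 22, 29; the last is October 29.
At the standard offset (UTC+07:30), 16:00 UTC + 7h30m = 23:30 Umis Administrative Region standard time.
Daylight saving runs 25 February – 29 October; the standard-time date in Umis Administrative Region, January 13, 2018, is outside that window, so Umis Administrative Region is on standard time at UTC+07:30.
16:00 UTC + 7h30m = 23:30 Umis Administrative Region.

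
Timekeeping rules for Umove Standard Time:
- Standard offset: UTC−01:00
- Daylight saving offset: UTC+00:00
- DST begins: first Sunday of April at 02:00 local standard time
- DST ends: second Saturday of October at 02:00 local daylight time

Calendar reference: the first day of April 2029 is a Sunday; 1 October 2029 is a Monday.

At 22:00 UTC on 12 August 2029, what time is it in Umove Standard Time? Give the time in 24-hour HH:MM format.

1 April 2029 is a Sunday, so the first Sunday is April 1.
1 October 2029 is a Monday, so the first Saturday is October 6 and the second is October 13.
At the standard offset (UTC−01:00), 22:00 UTC − 1h = 21:00 Umove Standard Time standard time.
Daylight saving runs 1 April – 13 October; the standard-time date in Umove Standard Time, 12 August 2029, is inside that window, so Umove Standard Time is at UTC+00:00.
22:00 UTC + 0h = 22:00 local.

22:00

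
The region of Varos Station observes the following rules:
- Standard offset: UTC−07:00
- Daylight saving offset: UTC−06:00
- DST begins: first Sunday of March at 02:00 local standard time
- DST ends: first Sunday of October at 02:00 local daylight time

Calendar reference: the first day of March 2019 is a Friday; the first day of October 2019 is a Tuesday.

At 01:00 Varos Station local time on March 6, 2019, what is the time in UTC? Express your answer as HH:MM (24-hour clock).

1 March 2019 is a Friday, so the first Sunday is March 3.
1 October 2019 is a Tuesday, so the first Sunday is October 6.
Daylight saving runs 3 March – 6 October; March 6, 2019 is inside that window, so Varos Station is at UTC−06:00.
01:00 local + 6h = 07:00 UTC.

07:00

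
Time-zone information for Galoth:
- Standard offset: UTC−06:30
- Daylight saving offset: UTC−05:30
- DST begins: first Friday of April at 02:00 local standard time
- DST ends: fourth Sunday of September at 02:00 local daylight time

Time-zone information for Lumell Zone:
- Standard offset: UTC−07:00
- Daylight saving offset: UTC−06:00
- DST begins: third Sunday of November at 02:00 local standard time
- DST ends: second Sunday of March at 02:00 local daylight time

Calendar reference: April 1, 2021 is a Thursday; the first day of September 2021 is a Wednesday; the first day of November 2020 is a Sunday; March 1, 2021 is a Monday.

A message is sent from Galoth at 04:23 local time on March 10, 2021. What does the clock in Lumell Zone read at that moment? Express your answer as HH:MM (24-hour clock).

1 April 2021 is a Thursday, so the first Friday is April 2.
1 September 2021 is a Wednesday, so the first Sunday is September 5 and the fourth is September 26.
March 10, 2021 does not fall between 2 April and 26 September, so daylight saving is not in effect and Galoth is at UTC−06:30.
04:23 Galoth + 6h30m = 10:53 UTC.
1 November 2020 is a Sunday, so the first Sunday is November 1 and the third is November 15.
1 March 2021 is a Monday, so the first Sunday is March 7 and the second is March 14.
At the standard offset (UTC−07:00), 10:53 UTC − 7h = 03:53 Lumell Zone standard time.
Daylight saving runs 15 November 2020 – 14 March 2021; the standard-time date in Lumell Zone, March 10, 2021, is inside that window, so Lumell Zone is at UTC−06:00.
10:53 UTC − 6h = 04:53 Lumell Zone.

04:53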